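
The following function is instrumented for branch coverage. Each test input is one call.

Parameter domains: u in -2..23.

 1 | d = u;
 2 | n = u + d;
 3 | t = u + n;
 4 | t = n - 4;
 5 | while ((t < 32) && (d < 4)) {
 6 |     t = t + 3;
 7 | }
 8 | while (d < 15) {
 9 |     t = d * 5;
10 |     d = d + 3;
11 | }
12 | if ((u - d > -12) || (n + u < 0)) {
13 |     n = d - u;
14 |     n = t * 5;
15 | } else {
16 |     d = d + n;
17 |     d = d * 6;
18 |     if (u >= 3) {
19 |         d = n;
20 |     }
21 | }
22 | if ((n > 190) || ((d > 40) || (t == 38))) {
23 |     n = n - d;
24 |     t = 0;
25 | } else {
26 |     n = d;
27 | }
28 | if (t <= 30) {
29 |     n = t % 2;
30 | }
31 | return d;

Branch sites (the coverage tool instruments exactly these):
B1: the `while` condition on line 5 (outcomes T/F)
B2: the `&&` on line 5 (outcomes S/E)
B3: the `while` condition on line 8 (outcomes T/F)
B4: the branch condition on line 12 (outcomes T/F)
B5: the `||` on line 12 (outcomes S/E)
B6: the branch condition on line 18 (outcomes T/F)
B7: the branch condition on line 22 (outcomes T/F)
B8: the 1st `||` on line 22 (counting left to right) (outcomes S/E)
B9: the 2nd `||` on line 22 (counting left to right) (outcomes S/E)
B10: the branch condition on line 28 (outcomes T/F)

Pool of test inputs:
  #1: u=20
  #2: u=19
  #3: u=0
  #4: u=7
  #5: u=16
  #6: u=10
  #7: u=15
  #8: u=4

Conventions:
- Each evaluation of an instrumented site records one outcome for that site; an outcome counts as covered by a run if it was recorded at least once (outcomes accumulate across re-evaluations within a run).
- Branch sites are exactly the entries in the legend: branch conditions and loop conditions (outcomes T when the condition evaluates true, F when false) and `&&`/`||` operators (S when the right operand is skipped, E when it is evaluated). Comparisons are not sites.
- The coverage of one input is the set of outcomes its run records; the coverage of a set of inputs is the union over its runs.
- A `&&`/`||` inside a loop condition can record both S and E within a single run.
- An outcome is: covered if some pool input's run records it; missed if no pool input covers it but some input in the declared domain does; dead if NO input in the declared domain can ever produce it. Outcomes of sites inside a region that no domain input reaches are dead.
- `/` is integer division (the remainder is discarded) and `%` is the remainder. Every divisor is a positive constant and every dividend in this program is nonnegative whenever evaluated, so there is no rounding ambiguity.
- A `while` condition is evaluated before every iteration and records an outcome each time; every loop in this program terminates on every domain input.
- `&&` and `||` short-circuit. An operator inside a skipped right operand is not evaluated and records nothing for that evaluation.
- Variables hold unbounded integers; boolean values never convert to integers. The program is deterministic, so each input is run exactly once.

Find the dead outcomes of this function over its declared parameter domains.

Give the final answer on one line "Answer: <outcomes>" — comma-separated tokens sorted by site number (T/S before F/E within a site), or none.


sweeping the full domain (26 inputs) for each outcome:
  reachable outcomes have witnesses, e.g. B1=T (e.g. u=-2), B1=F (e.g. u=-2), B2=S (e.g. u=-2), B2=E (e.g. u=-2)
Answer: none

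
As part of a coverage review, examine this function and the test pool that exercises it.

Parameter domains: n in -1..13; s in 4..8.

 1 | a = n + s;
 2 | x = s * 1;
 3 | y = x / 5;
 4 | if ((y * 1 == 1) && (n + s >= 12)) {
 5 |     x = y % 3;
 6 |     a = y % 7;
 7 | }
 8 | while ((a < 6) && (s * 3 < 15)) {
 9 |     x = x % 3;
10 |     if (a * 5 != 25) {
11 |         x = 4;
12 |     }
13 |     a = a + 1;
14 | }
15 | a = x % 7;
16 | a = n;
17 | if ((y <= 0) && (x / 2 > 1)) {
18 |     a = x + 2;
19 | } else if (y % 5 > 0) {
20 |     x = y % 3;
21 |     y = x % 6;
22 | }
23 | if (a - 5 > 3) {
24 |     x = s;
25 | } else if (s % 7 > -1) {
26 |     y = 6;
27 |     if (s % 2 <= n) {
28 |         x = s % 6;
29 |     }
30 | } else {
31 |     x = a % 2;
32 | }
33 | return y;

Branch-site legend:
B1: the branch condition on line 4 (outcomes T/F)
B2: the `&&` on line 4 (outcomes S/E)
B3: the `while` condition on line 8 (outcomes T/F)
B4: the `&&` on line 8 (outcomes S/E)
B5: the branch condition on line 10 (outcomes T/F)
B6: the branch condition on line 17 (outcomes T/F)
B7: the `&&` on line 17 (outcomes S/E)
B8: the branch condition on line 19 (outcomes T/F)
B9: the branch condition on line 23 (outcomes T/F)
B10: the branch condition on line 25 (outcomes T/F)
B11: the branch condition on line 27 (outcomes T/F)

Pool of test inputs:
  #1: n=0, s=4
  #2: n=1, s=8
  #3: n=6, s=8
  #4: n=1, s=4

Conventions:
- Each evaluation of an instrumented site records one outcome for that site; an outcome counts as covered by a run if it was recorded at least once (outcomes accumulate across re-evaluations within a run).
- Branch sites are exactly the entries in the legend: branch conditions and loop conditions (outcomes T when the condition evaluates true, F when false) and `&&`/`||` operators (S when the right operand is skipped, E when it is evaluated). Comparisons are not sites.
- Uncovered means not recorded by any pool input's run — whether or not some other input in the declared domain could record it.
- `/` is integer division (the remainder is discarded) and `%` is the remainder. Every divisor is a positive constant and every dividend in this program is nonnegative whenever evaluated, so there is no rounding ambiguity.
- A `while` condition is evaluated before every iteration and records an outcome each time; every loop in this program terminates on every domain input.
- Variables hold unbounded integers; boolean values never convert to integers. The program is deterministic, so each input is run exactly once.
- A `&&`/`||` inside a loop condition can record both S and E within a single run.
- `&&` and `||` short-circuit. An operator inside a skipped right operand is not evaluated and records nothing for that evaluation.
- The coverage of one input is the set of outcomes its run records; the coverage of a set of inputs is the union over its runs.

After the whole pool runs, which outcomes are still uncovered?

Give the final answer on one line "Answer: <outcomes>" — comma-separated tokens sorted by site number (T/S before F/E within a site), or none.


input #1 (n=0, s=4): events B2->S, B1->F, B4->E, B3->T, B5->T, B4->E, B3->T, B5->F, B4->S, B3->F, B7->E, B6->F, B8->F, B9->F, ...; covers B1=F, B2=S, B3=T, B3=F, B4=S, B4=E, B5=T, B5=F, B6=F, B7=E, B8=F, B9=F, B10=T, B11=T
input #2 (n=1, s=8): events B2->E, B1->F, B4->S, B3->F, B7->S, B6->F, B8->T, B9->F, B10->T, B11->T; covers B1=F, B2=E, B3=F, B4=S, B6=F, B7=S, B8=T, B9=F, B10=T, B11=T
input #3 (n=6, s=8): events B2->E, B1->T, B4->E, B3->F, B7->S, B6->F, B8->T, B9->F, B10->T, B11->T; covers B1=T, B2=E, B3=F, B4=E, B6=F, B7=S, B8=T, B9=F, B10=T, B11=T
input #4 (n=1, s=4): events B2->S, B1->F, B4->E, B3->T, B5->F, B4->S, B3->F, B7->E, B6->F, B8->F, B9->F, B10->T, B11->T; covers B1=F, B2=S, B3=T, B3=F, B4=S, B4=E, B5=F, B6=F, B7=E, B8=F, B9=F, B10=T, B11=T
union over the pool: B1=T, B1=F, B2=S, B2=E, B3=T, B3=F, B4=S, B4=E, B5=T, B5=F, B6=F, B7=S, B7=E, B8=T, B8=F, B9=F, B10=T, B11=T
uncovered (4 of 22): B6=T, B9=T, B10=F, B11=F
Answer: B6=T, B9=T, B10=F, B11=F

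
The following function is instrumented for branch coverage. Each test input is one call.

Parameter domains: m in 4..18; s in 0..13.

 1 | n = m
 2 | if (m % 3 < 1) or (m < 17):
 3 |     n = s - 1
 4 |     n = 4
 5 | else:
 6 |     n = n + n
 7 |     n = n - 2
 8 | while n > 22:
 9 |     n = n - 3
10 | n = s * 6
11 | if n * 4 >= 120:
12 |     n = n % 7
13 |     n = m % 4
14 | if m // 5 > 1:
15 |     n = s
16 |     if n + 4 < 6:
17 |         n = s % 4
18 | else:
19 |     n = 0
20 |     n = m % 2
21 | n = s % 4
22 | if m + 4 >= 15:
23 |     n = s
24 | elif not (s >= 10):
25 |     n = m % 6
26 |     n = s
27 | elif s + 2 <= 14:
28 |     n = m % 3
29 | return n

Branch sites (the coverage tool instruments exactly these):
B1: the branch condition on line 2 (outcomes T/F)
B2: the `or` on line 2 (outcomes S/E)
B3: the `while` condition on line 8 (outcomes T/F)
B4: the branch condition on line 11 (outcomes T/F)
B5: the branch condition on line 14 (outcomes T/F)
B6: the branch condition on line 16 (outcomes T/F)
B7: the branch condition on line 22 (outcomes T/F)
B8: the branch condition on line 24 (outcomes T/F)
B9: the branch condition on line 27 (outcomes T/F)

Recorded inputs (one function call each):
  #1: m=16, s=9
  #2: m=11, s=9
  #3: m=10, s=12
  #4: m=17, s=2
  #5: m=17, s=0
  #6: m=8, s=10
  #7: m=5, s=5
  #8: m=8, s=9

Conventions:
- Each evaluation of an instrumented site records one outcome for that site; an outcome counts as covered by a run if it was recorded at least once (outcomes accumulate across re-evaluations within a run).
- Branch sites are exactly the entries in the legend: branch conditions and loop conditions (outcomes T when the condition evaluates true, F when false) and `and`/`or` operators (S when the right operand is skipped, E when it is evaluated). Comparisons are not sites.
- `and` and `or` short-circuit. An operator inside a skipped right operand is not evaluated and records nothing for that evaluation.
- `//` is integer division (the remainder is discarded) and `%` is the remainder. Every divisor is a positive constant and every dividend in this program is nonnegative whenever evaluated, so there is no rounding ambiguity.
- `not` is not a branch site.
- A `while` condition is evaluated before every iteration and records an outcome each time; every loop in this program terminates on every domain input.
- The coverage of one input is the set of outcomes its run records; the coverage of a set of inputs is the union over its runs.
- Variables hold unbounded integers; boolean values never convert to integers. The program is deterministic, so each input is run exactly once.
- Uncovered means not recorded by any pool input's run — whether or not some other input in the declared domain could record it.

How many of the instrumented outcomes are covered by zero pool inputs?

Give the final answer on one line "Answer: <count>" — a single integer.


run #1 (m=16, s=9) runs B2->E, B1->T, B3->F, B4->T, B5->T, B6->F, B7->T; records B1=T, B2=E, B3=F, B4=T, B5=T, B6=F, B7=T
run #2 (m=11, s=9) runs B2->E, B1->T, B3->F, B4->T, B5->T, B6->F, B7->T; records B1=T, B2=E, B3=F, B4=T, B5=T, B6=F, B7=T
run #3 (m=10, s=12) runs B2->E, B1->T, B3->F, B4->T, B5->T, B6->F, B7->F, B8->F, B9->T; records B1=T, B2=E, B3=F, B4=T, B5=T, B6=F, B7=F, B8=F, B9=T
run #4 (m=17, s=2) runs B2->E, B1->F, B3->T, B3->T, B3->T, B3->T, B3->F, B4->F, B5->T, B6->F, B7->T; records B1=F, B2=E, B3=T, B3=F, B4=F, B5=T, B6=F, B7=T
run #5 (m=17, s=0) runs B2->E, B1->F, B3->T, B3->T, B3->T, B3->T, B3->F, B4->F, B5->T, B6->T, B7->T; records B1=F, B2=E, B3=T, B3=F, B4=F, B5=T, B6=T, B7=T
run #6 (m=8, s=10) runs B2->E, B1->T, B3->F, B4->T, B5->F, B7->F, B8->F, B9->T; records B1=T, B2=E, B3=F, B4=T, B5=F, B7=F, B8=F, B9=T
run #7 (m=5, s=5) runs B2->E, B1->T, B3->F, B4->T, B5->F, B7->F, B8->T; records B1=T, B2=E, B3=F, B4=T, B5=F, B7=F, B8=T
run #8 (m=8, s=9) runs B2->E, B1->T, B3->F, B4->T, B5->F, B7->F, B8->T; records B1=T, B2=E, B3=F, B4=T, B5=F, B7=F, B8=T
union over the pool: B1=T, B1=F, B2=E, B3=T, B3=F, B4=T, B4=F, B5=T, B5=F, B6=T, B6=F, B7=T, B7=F, B8=T, B8=F, B9=T
uncovered (2 of 18): B2=S, B9=F
Answer: 2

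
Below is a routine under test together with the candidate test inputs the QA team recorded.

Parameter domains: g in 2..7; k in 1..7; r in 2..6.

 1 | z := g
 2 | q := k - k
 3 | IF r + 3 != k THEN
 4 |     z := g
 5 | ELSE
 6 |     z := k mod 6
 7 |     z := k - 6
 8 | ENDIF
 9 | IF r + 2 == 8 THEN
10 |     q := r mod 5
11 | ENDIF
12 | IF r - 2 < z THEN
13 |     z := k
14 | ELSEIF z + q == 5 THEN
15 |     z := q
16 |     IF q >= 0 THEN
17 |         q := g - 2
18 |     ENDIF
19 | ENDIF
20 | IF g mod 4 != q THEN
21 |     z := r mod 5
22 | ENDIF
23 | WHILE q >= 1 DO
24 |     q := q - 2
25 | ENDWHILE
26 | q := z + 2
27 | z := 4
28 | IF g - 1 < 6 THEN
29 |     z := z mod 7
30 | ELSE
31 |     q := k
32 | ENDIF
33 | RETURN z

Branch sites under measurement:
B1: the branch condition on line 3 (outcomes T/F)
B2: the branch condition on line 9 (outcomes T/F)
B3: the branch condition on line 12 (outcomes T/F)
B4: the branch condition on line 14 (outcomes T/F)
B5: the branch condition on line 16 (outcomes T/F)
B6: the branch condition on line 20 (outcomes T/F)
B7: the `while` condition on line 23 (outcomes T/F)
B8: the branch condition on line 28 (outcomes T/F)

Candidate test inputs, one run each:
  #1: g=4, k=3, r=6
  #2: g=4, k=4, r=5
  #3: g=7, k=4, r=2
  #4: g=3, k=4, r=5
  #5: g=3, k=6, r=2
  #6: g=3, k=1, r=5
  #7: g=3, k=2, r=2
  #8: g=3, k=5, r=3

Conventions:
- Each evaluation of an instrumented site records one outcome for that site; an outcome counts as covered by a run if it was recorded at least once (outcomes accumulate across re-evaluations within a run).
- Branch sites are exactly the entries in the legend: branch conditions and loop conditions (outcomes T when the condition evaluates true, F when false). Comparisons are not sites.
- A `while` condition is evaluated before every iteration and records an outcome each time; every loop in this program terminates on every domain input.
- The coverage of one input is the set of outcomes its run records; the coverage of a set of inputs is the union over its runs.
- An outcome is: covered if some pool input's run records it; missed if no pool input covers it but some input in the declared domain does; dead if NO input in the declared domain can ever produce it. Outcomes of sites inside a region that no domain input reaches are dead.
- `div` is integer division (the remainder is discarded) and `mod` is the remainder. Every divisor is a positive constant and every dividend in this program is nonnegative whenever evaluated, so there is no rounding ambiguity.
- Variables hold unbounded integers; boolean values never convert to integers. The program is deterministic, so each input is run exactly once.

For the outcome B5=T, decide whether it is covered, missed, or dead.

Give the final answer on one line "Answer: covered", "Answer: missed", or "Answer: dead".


B5=T is recorded by pool input(s) 1 -> covered
Answer: covered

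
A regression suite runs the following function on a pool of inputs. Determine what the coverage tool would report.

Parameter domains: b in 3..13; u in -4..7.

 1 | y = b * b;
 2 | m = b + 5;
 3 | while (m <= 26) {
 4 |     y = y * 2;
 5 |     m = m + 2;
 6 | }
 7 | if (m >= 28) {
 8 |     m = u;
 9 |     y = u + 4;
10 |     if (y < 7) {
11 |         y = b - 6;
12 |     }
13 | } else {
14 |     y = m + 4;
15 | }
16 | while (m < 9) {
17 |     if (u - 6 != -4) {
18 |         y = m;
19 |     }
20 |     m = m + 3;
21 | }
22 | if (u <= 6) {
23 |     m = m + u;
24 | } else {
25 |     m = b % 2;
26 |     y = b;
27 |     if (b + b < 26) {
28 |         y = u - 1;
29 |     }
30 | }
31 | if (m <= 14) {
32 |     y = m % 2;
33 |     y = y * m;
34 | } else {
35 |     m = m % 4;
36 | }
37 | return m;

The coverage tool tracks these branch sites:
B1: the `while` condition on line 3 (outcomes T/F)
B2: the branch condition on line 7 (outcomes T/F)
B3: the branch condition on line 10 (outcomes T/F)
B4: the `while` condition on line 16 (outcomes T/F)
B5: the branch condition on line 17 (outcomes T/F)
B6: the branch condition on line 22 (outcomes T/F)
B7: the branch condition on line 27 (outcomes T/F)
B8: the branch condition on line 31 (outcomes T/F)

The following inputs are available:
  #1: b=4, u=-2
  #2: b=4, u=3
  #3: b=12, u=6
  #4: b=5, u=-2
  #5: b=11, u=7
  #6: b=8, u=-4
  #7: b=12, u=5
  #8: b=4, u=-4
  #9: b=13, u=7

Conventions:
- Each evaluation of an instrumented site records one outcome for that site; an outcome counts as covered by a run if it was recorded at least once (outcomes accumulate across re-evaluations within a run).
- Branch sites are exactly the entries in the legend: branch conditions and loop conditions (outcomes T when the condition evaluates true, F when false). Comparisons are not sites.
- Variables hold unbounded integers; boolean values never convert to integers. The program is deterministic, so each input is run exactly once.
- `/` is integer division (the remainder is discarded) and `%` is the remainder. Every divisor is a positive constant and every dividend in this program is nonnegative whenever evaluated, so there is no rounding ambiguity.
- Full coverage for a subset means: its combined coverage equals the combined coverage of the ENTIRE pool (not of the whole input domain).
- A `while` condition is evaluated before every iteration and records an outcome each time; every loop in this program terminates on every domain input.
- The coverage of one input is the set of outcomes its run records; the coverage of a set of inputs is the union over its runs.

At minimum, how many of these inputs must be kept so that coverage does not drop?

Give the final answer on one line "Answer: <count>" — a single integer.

run #1 (b=4, u=-2) runs B1->T, B1->T, B1->T, B1->T, B1->T, B1->T, B1->T, B1->T, B1->T, B1->F, B2->F, B4->F, B6->T, B8->F; records B1=T, B1=F, B2=F, B4=F, B6=T, B8=F
run #2 (b=4, u=3) runs B1->T, B1->T, B1->T, B1->T, B1->T, B1->T, B1->T, B1->T, B1->T, B1->F, B2->F, B4->F, B6->T, B8->F; records B1=T, B1=F, B2=F, B4=F, B6=T, B8=F
run #3 (b=12, u=6) runs B1->T, B1->T, B1->T, B1->T, B1->T, B1->F, B2->F, B4->F, B6->T, B8->F; records B1=T, B1=F, B2=F, B4=F, B6=T, B8=F
run #4 (b=5, u=-2) runs B1->T, B1->T, B1->T, B1->T, B1->T, B1->T, B1->T, B1->T, B1->T, B1->F, B2->T, B3->T, B4->T, B5->T, ...; records B1=T, B1=F, B2=T, B3=T, B4=T, B4=F, B5=T, B6=T, B8=T
run #5 (b=11, u=7) runs B1->T, B1->T, B1->T, B1->T, B1->T, B1->T, B1->F, B2->T, B3->F, B4->T, B5->T, B4->F, B6->F, B7->T, ...; records B1=T, B1=F, B2=T, B3=F, B4=T, B4=F, B5=T, B6=F, B7=T, B8=T
run #6 (b=8, u=-4) runs B1->T, B1->T, B1->T, B1->T, B1->T, B1->T, B1->T, B1->F, B2->F, B4->F, B6->T, B8->F; records B1=T, B1=F, B2=F, B4=F, B6=T, B8=F
run #7 (b=12, u=5) runs B1->T, B1->T, B1->T, B1->T, B1->T, B1->F, B2->F, B4->F, B6->T, B8->F; records B1=T, B1=F, B2=F, B4=F, B6=T, B8=F
run #8 (b=4, u=-4) runs B1->T, B1->T, B1->T, B1->T, B1->T, B1->T, B1->T, B1->T, B1->T, B1->F, B2->F, B4->F, B6->T, B8->F; records B1=T, B1=F, B2=F, B4=F, B6=T, B8=F
run #9 (b=13, u=7) runs B1->T, B1->T, B1->T, B1->T, B1->T, B1->F, B2->T, B3->F, B4->T, B5->T, B4->F, B6->F, B7->F, B8->T; records B1=T, B1=F, B2=T, B3=F, B4=T, B4=F, B5=T, B6=F, B7=F, B8=T
together the pool reaches 15 outcomes: B1=T, B1=F, B2=T, B2=F, B3=T, B3=F, B4=T, B4=F, B5=T, B6=T, B6=F, B7=T, B7=F, B8=T, B8=F
checked all size-1 subsets: none covers 15 outcomes (max 10/15)
checked all size-2 subsets: none covers 15 outcomes (max 13/15)
checked all size-3 subsets: none covers 15 outcomes (max 14/15)
at size 4, {1, 4, 5, 9} reaches all 15 outcomes; every lexicographically earlier size-4 subset fails

Answer: 4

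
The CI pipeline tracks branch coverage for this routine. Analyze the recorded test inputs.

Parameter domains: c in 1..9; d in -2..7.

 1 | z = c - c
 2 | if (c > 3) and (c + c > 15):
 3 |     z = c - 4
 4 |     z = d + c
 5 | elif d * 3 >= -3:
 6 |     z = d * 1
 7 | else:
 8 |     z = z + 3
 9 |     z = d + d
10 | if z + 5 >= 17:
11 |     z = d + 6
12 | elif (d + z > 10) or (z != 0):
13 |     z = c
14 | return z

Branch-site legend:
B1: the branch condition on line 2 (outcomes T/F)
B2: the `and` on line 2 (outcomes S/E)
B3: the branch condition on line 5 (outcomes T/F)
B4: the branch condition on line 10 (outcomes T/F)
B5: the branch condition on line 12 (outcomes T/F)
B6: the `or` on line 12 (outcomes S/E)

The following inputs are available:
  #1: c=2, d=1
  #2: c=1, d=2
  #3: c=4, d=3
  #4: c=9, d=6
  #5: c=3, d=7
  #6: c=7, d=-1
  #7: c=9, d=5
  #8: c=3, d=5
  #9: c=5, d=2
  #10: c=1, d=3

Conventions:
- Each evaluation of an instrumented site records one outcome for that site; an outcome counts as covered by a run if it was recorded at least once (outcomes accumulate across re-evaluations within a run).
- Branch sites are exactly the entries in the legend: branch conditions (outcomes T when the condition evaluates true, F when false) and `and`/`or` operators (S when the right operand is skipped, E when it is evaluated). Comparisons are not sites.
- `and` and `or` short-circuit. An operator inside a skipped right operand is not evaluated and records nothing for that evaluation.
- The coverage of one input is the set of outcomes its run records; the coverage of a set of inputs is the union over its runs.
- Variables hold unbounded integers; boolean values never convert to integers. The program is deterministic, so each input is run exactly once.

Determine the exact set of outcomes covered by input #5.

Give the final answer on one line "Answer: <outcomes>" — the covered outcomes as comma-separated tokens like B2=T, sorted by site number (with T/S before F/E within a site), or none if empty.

Tracing the run of input #5 (c=3, d=7):
  B2->S, B1->F, B3->T, B4->F, B6->S, B5->T
deduplicating events, the covered set is: B1=F, B2=S, B3=T, B4=F, B5=T, B6=S

Answer: B1=F, B2=S, B3=T, B4=F, B5=T, B6=S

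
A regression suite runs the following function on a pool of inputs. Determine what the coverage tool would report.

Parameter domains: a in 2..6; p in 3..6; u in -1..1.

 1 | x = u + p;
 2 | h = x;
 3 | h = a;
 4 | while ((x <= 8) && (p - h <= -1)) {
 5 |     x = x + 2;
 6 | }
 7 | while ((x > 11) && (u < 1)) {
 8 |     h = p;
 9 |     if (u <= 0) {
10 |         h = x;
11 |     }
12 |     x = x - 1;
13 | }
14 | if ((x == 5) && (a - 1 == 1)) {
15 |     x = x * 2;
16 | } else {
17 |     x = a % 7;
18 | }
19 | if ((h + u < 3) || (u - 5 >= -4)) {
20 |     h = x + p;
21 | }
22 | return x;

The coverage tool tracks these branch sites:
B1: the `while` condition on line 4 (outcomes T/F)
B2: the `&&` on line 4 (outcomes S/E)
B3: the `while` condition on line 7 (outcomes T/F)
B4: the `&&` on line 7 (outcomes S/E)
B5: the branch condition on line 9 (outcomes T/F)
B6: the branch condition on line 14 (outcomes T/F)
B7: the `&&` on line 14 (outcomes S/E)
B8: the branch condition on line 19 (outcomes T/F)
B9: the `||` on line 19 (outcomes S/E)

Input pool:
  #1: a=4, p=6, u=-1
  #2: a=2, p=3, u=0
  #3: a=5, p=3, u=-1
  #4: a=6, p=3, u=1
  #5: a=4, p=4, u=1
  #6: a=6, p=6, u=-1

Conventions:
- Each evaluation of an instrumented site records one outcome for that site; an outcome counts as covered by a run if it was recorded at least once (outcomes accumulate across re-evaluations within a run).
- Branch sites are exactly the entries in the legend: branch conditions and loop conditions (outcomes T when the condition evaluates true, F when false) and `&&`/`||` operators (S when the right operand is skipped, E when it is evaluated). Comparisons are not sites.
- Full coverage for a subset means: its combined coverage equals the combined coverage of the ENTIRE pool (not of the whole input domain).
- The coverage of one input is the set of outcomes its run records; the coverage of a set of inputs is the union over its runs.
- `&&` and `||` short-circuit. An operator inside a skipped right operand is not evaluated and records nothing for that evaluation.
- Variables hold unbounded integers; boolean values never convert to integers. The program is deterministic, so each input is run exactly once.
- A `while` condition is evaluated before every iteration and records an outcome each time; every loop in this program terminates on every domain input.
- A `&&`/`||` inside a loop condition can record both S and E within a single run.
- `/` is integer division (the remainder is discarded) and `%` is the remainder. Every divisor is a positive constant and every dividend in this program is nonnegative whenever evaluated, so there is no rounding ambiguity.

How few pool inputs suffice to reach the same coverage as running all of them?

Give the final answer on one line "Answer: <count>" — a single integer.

input #1, a=4, p=6, u=-1: events B2->E, B1->F, B4->S, B3->F, B7->E, B6->F, B9->E, B8->F; outcomes B1=F, B2=E, B3=F, B4=S, B6=F, B7=E, B8=F, B9=E
input #2, a=2, p=3, u=0: events B2->E, B1->F, B4->S, B3->F, B7->S, B6->F, B9->S, B8->T; outcomes B1=F, B2=E, B3=F, B4=S, B6=F, B7=S, B8=T, B9=S
input #3, a=5, p=3, u=-1: events B2->E, B1->T, B2->E, B1->T, B2->E, B1->T, B2->E, B1->T, B2->S, B1->F, B4->S, B3->F, B7->S, B6->F, ...; outcomes B1=T, B1=F, B2=S, B2=E, B3=F, B4=S, B6=F, B7=S, B8=F, B9=E
input #4, a=6, p=3, u=1: events B2->E, B1->T, B2->E, B1->T, B2->E, B1->T, B2->S, B1->F, B4->S, B3->F, B7->S, B6->F, B9->E, B8->T; outcomes B1=T, B1=F, B2=S, B2=E, B3=F, B4=S, B6=F, B7=S, B8=T, B9=E
input #5, a=4, p=4, u=1: events B2->E, B1->F, B4->S, B3->F, B7->E, B6->F, B9->E, B8->T; outcomes B1=F, B2=E, B3=F, B4=S, B6=F, B7=E, B8=T, B9=E
input #6, a=6, p=6, u=-1: events B2->E, B1->F, B4->S, B3->F, B7->E, B6->F, B9->E, B8->F; outcomes B1=F, B2=E, B3=F, B4=S, B6=F, B7=E, B8=F, B9=E
union over all inputs: B1=T, B1=F, B2=S, B2=E, B3=F, B4=S, B6=F, B7=S, B7=E, B8=T, B8=F, B9=S, B9=E (13 outcomes)
size 1 is not enough: best union over all size-1 subsets is 10/13
size 2 is not enough: best union over all size-2 subsets is 12/13
inputs {1, 2, 3} (size 3) cover everything; no size-3 subset with a lexicographically smaller index list covers all 13

Answer: 3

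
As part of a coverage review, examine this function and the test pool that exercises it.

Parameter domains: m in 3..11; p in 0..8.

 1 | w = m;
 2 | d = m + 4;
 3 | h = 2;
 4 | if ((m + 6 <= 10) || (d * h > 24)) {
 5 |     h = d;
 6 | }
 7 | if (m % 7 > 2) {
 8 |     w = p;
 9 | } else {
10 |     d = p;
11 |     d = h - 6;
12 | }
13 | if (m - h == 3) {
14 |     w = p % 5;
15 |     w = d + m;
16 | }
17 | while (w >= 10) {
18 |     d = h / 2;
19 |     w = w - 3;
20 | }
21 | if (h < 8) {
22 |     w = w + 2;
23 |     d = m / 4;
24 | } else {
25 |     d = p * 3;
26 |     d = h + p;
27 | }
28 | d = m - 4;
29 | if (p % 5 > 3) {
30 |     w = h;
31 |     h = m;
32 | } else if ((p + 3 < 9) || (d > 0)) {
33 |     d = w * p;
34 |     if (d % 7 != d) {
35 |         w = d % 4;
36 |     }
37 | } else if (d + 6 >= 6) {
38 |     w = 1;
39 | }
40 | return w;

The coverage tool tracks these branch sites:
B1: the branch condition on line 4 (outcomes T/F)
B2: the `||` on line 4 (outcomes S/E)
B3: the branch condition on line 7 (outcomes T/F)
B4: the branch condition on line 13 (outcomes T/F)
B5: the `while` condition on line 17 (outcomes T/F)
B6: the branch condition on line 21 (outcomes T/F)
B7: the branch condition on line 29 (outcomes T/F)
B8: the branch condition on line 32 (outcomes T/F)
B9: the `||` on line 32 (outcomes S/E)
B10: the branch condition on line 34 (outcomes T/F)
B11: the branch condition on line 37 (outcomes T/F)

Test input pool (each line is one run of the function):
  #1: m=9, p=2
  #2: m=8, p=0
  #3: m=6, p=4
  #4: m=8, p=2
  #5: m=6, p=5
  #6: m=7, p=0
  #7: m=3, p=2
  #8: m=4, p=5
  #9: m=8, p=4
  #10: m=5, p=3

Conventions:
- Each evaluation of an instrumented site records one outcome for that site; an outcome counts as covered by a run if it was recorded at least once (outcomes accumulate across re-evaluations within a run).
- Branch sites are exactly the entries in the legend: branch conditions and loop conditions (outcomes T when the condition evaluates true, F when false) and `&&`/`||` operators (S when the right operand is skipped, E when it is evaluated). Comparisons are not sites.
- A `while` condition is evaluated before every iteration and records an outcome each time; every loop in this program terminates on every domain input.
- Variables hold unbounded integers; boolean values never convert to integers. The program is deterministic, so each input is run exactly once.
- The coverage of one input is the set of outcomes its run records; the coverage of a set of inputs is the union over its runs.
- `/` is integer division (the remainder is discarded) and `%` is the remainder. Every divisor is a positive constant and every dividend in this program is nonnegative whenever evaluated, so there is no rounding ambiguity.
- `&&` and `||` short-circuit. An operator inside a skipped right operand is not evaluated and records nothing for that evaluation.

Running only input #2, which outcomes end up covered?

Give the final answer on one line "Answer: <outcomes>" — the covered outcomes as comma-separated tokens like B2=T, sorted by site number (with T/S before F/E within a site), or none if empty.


Tracing the run of input #2 (m=8, p=0):
  B2->E, B1->F, B3->F, B4->F, B5->F, B6->T, B7->F, B9->S, B8->T, B10->F
distinct outcomes covered: B1=F, B2=E, B3=F, B4=F, B5=F, B6=T, B7=F, B8=T, B9=S, B10=F
Answer: B1=F, B2=E, B3=F, B4=F, B5=F, B6=T, B7=F, B8=T, B9=S, B10=F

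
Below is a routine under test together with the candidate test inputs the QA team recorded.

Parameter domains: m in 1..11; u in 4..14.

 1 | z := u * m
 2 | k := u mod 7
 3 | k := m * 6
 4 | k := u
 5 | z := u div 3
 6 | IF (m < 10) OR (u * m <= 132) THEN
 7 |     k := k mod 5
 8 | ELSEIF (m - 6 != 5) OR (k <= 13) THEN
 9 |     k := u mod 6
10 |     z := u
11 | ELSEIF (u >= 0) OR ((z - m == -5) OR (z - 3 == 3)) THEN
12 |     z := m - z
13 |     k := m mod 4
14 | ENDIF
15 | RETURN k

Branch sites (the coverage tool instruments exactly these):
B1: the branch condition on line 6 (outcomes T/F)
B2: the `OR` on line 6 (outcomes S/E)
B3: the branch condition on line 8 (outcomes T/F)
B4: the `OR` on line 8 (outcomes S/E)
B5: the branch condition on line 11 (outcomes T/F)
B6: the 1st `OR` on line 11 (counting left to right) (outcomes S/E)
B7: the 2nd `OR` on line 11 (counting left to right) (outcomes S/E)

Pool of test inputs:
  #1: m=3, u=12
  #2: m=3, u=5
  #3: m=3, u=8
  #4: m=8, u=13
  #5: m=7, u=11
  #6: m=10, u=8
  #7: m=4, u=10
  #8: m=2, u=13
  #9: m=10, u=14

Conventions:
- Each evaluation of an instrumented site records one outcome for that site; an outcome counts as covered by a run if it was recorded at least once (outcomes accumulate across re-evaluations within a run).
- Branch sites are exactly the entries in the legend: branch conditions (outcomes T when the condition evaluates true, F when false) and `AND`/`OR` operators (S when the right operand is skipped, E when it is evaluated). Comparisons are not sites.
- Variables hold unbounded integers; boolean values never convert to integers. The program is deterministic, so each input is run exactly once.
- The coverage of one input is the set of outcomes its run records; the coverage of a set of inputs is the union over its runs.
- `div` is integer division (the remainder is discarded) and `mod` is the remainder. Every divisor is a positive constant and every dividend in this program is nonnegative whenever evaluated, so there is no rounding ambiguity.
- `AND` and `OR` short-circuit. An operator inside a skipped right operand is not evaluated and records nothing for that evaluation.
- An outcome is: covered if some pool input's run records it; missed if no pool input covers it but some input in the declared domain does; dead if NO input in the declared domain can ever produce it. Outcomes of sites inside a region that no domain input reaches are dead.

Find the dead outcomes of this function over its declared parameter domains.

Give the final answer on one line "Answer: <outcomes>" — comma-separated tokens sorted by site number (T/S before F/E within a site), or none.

running all 121 domain inputs and tallying outcomes:
  B5=F: unreachable across the whole domain -> dead
  B6=E: unreachable across the whole domain -> dead
  B7=S: unreachable across the whole domain -> dead
  B7=E: unreachable across the whole domain -> dead
  reachable outcomes have witnesses, e.g. B1=T (e.g. m=1, u=4), B1=F (e.g. m=10, u=14), B2=S (e.g. m=1, u=4), B2=E (e.g. m=10, u=4)

Answer: B5=F, B6=E, B7=S, B7=E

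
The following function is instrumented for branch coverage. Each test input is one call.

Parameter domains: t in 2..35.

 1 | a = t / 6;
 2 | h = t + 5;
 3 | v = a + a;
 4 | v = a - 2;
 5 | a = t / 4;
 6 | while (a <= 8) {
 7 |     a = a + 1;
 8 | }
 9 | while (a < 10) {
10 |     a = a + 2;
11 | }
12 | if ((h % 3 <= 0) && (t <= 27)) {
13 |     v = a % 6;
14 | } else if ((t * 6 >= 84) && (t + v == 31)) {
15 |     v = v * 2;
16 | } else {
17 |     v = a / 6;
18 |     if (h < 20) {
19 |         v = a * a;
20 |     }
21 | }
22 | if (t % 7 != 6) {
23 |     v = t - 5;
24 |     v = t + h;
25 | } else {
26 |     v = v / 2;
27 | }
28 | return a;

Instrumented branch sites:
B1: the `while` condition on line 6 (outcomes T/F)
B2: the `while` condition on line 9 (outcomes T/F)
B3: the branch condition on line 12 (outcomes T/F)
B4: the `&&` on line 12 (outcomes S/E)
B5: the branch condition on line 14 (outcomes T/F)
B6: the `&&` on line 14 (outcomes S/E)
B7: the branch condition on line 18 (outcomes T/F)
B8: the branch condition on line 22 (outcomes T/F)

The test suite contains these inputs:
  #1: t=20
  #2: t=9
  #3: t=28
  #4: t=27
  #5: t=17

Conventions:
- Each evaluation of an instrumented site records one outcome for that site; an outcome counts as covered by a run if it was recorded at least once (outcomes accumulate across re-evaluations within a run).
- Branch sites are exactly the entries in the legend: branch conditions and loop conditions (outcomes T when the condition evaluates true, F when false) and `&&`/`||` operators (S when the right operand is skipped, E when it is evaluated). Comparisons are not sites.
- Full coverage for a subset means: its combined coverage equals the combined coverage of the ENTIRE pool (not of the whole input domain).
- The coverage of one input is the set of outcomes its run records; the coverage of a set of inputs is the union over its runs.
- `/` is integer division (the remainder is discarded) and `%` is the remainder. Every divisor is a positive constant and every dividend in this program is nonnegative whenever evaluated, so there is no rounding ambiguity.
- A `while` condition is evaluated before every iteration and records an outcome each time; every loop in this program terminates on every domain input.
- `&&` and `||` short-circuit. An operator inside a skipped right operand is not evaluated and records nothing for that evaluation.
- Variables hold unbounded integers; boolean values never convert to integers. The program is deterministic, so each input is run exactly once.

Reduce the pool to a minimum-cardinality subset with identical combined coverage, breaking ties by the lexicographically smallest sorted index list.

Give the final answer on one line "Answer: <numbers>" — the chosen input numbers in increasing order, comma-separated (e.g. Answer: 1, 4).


#1 (t=20) -> B1->T, B1->T, B1->T, B1->T, B1->F, B2->T, B2->F, B4->S, B3->F, B6->E, B5->F, B7->F, B8->F; covered: B1=T, B1=F, B2=T, B2=F, B3=F, B4=S, B5=F, B6=E, B7=F, B8=F
#2 (t=9) -> B1->T, B1->T, B1->T, B1->T, B1->T, B1->T, B1->T, B1->F, B2->T, B2->F, B4->S, B3->F, B6->S, B5->F, ...; covered: B1=T, B1=F, B2=T, B2=F, B3=F, B4=S, B5=F, B6=S, B7=T, B8=T
#3 (t=28) -> B1->T, B1->T, B1->F, B2->T, B2->F, B4->E, B3->F, B6->E, B5->F, B7->F, B8->T; covered: B1=T, B1=F, B2=T, B2=F, B3=F, B4=E, B5=F, B6=E, B7=F, B8=T
#4 (t=27) -> B1->T, B1->T, B1->T, B1->F, B2->T, B2->F, B4->S, B3->F, B6->E, B5->F, B7->F, B8->F; covered: B1=T, B1=F, B2=T, B2=F, B3=F, B4=S, B5=F, B6=E, B7=F, B8=F
#5 (t=17) -> B1->T, B1->T, B1->T, B1->T, B1->T, B1->F, B2->T, B2->F, B4->S, B3->F, B6->E, B5->F, B7->F, B8->T; covered: B1=T, B1=F, B2=T, B2=F, B3=F, B4=S, B5=F, B6=E, B7=F, B8=T
the full pool covers 14 outcomes: B1=T, B1=F, B2=T, B2=F, B3=F, B4=S, B4=E, B5=F, B6=S, B6=E, B7=T, B7=F, B8=T, B8=F
every size-1 subset falls short of the 14 outcomes (best: 10/14)
every size-2 subset falls short of the 14 outcomes (best: 13/14)
at size 3, {1, 2, 3} reaches all 14 outcomes; every lexicographically earlier size-3 subset fails
Answer: 1, 2, 3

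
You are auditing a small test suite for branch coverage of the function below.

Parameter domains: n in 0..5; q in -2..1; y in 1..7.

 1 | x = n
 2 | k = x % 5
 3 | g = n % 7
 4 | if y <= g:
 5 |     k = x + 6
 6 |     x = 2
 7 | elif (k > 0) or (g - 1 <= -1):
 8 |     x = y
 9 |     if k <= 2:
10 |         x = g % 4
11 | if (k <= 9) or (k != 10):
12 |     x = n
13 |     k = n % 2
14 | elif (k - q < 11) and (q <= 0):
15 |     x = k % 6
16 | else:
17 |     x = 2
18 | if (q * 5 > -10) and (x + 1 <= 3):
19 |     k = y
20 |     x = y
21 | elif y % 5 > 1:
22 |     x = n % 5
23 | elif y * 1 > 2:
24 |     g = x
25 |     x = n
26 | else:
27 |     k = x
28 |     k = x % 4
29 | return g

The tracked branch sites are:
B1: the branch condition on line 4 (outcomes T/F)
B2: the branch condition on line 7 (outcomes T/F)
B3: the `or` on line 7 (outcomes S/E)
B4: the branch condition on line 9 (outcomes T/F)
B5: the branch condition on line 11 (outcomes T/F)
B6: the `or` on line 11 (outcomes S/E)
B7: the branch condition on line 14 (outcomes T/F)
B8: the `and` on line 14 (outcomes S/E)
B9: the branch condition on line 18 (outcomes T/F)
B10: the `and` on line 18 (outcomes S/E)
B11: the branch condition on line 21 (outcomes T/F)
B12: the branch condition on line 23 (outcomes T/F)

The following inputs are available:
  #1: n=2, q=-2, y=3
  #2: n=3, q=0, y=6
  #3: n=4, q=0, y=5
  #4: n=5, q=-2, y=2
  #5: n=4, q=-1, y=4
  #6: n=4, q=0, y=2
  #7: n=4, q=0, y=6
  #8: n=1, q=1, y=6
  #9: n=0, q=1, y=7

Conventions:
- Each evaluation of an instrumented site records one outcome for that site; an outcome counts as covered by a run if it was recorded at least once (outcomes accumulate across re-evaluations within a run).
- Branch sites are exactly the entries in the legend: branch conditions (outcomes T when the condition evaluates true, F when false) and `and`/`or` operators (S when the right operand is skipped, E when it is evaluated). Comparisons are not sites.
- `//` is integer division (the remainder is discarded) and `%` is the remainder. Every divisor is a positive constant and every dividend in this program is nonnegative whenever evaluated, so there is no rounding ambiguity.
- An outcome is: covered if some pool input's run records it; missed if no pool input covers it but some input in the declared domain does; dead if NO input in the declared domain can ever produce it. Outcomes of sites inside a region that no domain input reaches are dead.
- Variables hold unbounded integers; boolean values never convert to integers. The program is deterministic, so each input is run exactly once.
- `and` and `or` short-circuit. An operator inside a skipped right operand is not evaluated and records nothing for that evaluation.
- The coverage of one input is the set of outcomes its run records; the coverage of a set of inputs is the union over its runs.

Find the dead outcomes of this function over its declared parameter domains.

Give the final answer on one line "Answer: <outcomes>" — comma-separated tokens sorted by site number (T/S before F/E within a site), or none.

checking every outcome against all 168 domain inputs:
  reachable outcomes have witnesses, e.g. B1=T (e.g. n=1, q=-2, y=1), B1=F (e.g. n=0, q=-2, y=1), B2=T (e.g. n=0, q=-2, y=1), B2=F (e.g. n=5, q=-2, y=6)

Answer: none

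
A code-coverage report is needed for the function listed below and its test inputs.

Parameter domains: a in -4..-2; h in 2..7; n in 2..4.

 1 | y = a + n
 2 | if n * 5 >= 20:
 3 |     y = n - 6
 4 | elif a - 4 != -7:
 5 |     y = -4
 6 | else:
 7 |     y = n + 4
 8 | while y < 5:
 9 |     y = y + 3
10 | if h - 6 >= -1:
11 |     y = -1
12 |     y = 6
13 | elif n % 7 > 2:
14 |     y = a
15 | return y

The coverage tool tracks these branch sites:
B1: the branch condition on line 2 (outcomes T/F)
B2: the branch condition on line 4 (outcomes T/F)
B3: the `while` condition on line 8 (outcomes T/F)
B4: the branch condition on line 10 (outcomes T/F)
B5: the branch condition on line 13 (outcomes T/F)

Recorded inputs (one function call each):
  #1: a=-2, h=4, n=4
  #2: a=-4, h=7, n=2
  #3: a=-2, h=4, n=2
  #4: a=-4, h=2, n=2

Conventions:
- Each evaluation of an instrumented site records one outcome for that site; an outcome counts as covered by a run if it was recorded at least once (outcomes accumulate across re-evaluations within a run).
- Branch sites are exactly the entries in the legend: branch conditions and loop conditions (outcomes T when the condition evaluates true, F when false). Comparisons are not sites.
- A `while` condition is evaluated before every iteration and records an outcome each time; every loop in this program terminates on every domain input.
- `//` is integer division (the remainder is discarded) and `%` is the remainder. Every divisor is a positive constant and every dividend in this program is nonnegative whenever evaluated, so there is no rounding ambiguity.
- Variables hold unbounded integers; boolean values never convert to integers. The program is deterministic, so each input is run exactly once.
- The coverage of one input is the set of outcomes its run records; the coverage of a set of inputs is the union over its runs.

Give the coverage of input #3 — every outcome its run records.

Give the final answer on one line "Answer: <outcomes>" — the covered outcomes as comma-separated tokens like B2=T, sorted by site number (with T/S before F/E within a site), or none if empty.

Simulating input #3 (a=-2, h=4, n=2) step by step:
  B1->F, B2->T, B3->T, B3->T, B3->T, B3->F, B4->F, B5->F
deduplicating events, the covered set is: B1=F, B2=T, B3=T, B3=F, B4=F, B5=F

Answer: B1=F, B2=T, B3=T, B3=F, B4=F, B5=F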